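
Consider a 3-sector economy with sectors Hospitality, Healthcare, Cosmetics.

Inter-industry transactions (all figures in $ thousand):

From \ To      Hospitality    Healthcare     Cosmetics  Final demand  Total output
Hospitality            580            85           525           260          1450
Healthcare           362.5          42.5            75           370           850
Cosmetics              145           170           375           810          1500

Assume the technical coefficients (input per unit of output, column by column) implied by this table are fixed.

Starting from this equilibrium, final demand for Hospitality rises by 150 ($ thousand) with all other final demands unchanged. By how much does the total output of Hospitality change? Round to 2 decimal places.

Δx_1 = 299.79

Technical coefficients a_ij = z_ij / X_j:
  a_11 = 580/1450 = 0.40, a_21 = 362.5/1450 = 0.25, a_31 = 145/1450 = 0.10
  a_12 = 85/850 = 0.10, a_22 = 42.5/850 = 0.05, a_32 = 170/850 = 0.20
  a_13 = 525/1500 = 0.35, a_23 = 75/1500 = 0.05, a_33 = 375/1500 = 0.25
I − A =
  [   0.60    -0.10    -0.35]
  [  -0.25     0.95    -0.05]
  [  -0.10    -0.20     0.75]
Cofactors of I−A, C_ij = (−1)^(i+j)·(minor ij) (rows/columns in the sector order above):
  C_11 = (0.95)(0.75) − (-0.05)(-0.20) = 0.7025
  C_12 = −[(-0.25)(0.75) − (-0.05)(-0.10)] = 0.1925
  C_13 = (-0.25)(-0.20) − (0.95)(-0.10) = 0.1450
  C_21 = −[(-0.10)(0.75) − (-0.35)(-0.20)] = 0.1450
  C_22 = (0.60)(0.75) − (-0.35)(-0.10) = 0.4150
  C_23 = −[(0.60)(-0.20) − (-0.10)(-0.10)] = 0.1300
  C_31 = (-0.10)(-0.05) − (-0.35)(0.95) = 0.3375
  C_32 = −[(0.60)(-0.05) − (-0.35)(-0.25)] = 0.1175
  C_33 = (0.60)(0.95) − (-0.10)(-0.25) = 0.5450
det(I−A) = Σ_j (I−A)_1j·C_1j = (0.60)(0.7025) + (-0.10)(0.1925) + (-0.35)(0.1450) = 0.3515
adj(I−A) = Cᵀ =
  [ 0.7025   0.1450   0.3375]
  [ 0.1925   0.4150   0.1175]
  [ 0.1450   0.1300   0.5450]
(I − A)⁻¹ = adj(I−A) / det(I−A) ≈
  [   1.9986     0.4125     0.9602]
  [   0.5477     1.1807     0.3343]
  [   0.4125     0.3698     1.5505]
Δx = (I − A)⁻¹ Δd with Δd having +150 in the Hospitality component and 0 elsewhere.
So Δx_1 = L_11 · (+150), where L_11 = adj(I−A)_11 / det(I−A) = 0.7025 / 0.3515.
Δx_1 = 0.7025 × (+150) / 0.3515 = 105.375 / 0.3515 ≈ 299.79.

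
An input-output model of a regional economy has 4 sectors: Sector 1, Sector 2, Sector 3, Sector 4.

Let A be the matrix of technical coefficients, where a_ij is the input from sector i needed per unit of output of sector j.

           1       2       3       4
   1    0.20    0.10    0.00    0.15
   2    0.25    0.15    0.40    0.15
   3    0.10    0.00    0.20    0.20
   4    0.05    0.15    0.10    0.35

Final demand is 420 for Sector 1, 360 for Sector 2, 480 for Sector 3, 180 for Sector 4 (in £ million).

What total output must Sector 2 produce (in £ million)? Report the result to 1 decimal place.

x_2 = 1218.1

I − A =
  [   0.80    -0.10     0.00    -0.15]
  [  -0.25     0.85    -0.40    -0.15]
  [  -0.10     0.00     0.80    -0.20]
  [  -0.05    -0.15    -0.10     0.65]
Compute the cofactors C_ij = (−1)^(i+j)·(3×3 minor ij) of I−A; the adjugate is their transpose:
adj(I−A) = Cᵀ =
  [ 0.39500   0.06800   0.04925   0.12200]
  [ 0.16250   0.39250   0.22075   0.19600]
  [ 0.06900   0.03375   0.39500   0.14525]
  [ 0.07850   0.10100   0.11550   0.52000]
det(I−A) = Σ_j (I−A)_1j·C_1j = (0.80)(0.39500) + (-0.10)(0.16250) + (0.00)(0.06900) + (-0.15)(0.07850) = 0.287975
(I − A)⁻¹ = adj(I−A) / det(I−A) ≈
  [   1.3716     0.2361     0.1710     0.4236]
  [   0.5643     1.3630     0.7666     0.6806]
  [   0.2396     0.1172     1.3716     0.5044]
  [   0.2726     0.3507     0.4011     1.8057]
x = (I − A)⁻¹ d = adj(I−A)·d / det(I−A), with det(I−A) = 0.287975:
  x_1 = (0.39500·420 + 0.06800·360 + 0.04925·480 + 0.12200·180) / 0.287975 = 235.98 / 0.287975 ≈ 819.4
  x_2 = (0.16250·420 + 0.39250·360 + 0.22075·480 + 0.19600·180) / 0.287975 = 350.79 / 0.287975 ≈ 1218.1
  x_3 = (0.06900·420 + 0.03375·360 + 0.39500·480 + 0.14525·180) / 0.287975 = 256.875 / 0.287975 ≈ 892.0
  x_4 = (0.07850·420 + 0.10100·360 + 0.11550·480 + 0.52000·180) / 0.287975 = 218.37 / 0.287975 ≈ 758.3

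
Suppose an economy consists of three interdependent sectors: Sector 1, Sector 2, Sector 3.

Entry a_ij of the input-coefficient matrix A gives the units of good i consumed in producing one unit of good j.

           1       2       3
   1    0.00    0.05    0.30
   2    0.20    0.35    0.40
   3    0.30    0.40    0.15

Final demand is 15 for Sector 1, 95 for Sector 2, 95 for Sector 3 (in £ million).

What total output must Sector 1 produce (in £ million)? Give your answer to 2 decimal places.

x_1 = 141.29

I − A =
  [   1.00    -0.05    -0.30]
  [  -0.20     0.65    -0.40]
  [  -0.30    -0.40     0.85]
Cofactors of I−A, C_ij = (−1)^(i+j)·(minor ij) (rows/columns in the sector order above):
  C_11 = (0.65)(0.85) − (-0.40)(-0.40) = 0.3925
  C_12 = −[(-0.20)(0.85) − (-0.40)(-0.30)] = 0.2900
  C_13 = (-0.20)(-0.40) − (0.65)(-0.30) = 0.2750
  C_21 = −[(-0.05)(0.85) − (-0.30)(-0.40)] = 0.1625
  C_22 = (1.00)(0.85) − (-0.30)(-0.30) = 0.7600
  C_23 = −[(1.00)(-0.40) − (-0.05)(-0.30)] = 0.4150
  C_31 = (-0.05)(-0.40) − (-0.30)(0.65) = 0.2150
  C_32 = −[(1.00)(-0.40) − (-0.30)(-0.20)] = 0.4600
  C_33 = (1.00)(0.65) − (-0.05)(-0.20) = 0.6400
det(I−A) = Σ_j (I−A)_1j·C_1j = (1.00)(0.3925) + (-0.05)(0.2900) + (-0.30)(0.2750) = 0.2955
adj(I−A) = Cᵀ =
  [ 0.3925   0.1625   0.2150]
  [ 0.2900   0.7600   0.4600]
  [ 0.2750   0.4150   0.6400]
(I − A)⁻¹ = adj(I−A) / det(I−A) ≈
  [   1.3283     0.5499     0.7276]
  [   0.9814     2.5719     1.5567]
  [   0.9306     1.4044     2.1658]
x = (I − A)⁻¹ d = adj(I−A)·d / det(I−A), with det(I−A) = 0.2955:
  x_1 = (0.3925·15 + 0.1625·95 + 0.2150·95) / 0.2955 = 41.75 / 0.2955 ≈ 141.29
  x_2 = (0.2900·15 + 0.7600·95 + 0.4600·95) / 0.2955 = 120.25 / 0.2955 ≈ 406.94
  x_3 = (0.2750·15 + 0.4150·95 + 0.6400·95) / 0.2955 = 104.35 / 0.2955 ≈ 353.13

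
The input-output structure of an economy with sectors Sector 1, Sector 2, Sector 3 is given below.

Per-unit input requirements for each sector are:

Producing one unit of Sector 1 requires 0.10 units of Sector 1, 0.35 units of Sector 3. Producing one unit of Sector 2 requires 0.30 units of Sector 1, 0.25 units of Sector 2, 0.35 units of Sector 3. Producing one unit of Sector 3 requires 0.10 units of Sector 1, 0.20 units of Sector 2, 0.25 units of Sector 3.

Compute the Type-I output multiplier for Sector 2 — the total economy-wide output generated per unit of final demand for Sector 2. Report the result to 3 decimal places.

I − A =
  [   0.90    -0.30    -0.10]
  [   0.00     0.75    -0.20]
  [  -0.35    -0.35     0.75]
Cofactors of I−A, C_ij = (−1)^(i+j)·(minor ij) (rows/columns in the sector order above):
  C_11 = (0.75)(0.75) − (-0.20)(-0.35) = 0.4925
  C_12 = −[(0.00)(0.75) − (-0.20)(-0.35)] = 0.0700
  C_13 = (0.00)(-0.35) − (0.75)(-0.35) = 0.2625
  C_21 = −[(-0.30)(0.75) − (-0.10)(-0.35)] = 0.2600
  C_22 = (0.90)(0.75) − (-0.10)(-0.35) = 0.6400
  C_23 = −[(0.90)(-0.35) − (-0.30)(-0.35)] = 0.4200
  C_31 = (-0.30)(-0.20) − (-0.10)(0.75) = 0.1350
  C_32 = −[(0.90)(-0.20) − (-0.10)(0.00)] = 0.1800
  C_33 = (0.90)(0.75) − (-0.30)(0.00) = 0.6750
det(I−A) = Σ_j (I−A)_1j·C_1j = (0.90)(0.4925) + (-0.30)(0.0700) + (-0.10)(0.2625) = 0.3960
adj(I−A) = Cᵀ =
  [ 0.4925   0.2600   0.1350]
  [ 0.0700   0.6400   0.1800]
  [ 0.2625   0.4200   0.6750]
(I − A)⁻¹ = adj(I−A) / det(I−A) ≈
  [   1.2437     0.6566     0.3409]
  [   0.1768     1.6162     0.4545]
  [   0.6629     1.0606     1.7045]
The output multiplier for sector j is the column-j sum of the Leontief inverse (I − A)⁻¹ = adj(I−A) / det(I−A).
Column 2 of adj(I−A): (0.2600, 0.6400, 0.4200); det(I−A) = 0.3960.
m_2 = (0.2600 + 0.6400 + 0.4200) / 0.3960 = 1.32 / 0.3960 ≈ 3.333.

m_2 = 3.333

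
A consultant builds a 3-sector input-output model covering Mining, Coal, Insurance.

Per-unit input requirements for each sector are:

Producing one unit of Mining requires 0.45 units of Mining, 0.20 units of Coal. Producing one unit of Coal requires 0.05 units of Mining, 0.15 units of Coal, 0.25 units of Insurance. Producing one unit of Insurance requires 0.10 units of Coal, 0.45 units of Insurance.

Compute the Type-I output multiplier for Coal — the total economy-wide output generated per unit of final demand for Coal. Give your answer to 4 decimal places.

m_2 = 1.9653

I − A =
  [   0.55    -0.05     0.00]
  [  -0.20     0.85    -0.10]
  [   0.00    -0.25     0.55]
Cofactors of I−A, C_ij = (−1)^(i+j)·(minor ij) (rows/columns in the sector order above):
  C_11 = (0.85)(0.55) − (-0.10)(-0.25) = 0.4425
  C_12 = −[(-0.20)(0.55) − (-0.10)(0.00)] = 0.1100
  C_13 = (-0.20)(-0.25) − (0.85)(0.00) = 0.0500
  C_21 = −[(-0.05)(0.55) − (0.00)(-0.25)] = 0.0275
  C_22 = (0.55)(0.55) − (0.00)(0.00) = 0.3025
  C_23 = −[(0.55)(-0.25) − (-0.05)(0.00)] = 0.1375
  C_31 = (-0.05)(-0.10) − (0.00)(0.85) = 0.0050
  C_32 = −[(0.55)(-0.10) − (0.00)(-0.20)] = 0.0550
  C_33 = (0.55)(0.85) − (-0.05)(-0.20) = 0.4575
det(I−A) = Σ_j (I−A)_1j·C_1j = (0.55)(0.4425) + (-0.05)(0.1100) + (0.00)(0.0500) = 0.237875
adj(I−A) = Cᵀ =
  [ 0.4425   0.0275   0.0050]
  [ 0.1100   0.3025   0.0550]
  [ 0.0500   0.1375   0.4575]
(I − A)⁻¹ = adj(I−A) / det(I−A) ≈
  [   1.86022     0.11561     0.02102]
  [   0.46243     1.27168     0.23121]
  [   0.21019     0.57803     1.92328]
The output multiplier for sector j is the column-j sum of the Leontief inverse (I − A)⁻¹ = adj(I−A) / det(I−A).
Column 2 of adj(I−A): (0.0275, 0.3025, 0.1375); det(I−A) = 0.237875.
m_2 = (0.0275 + 0.3025 + 0.1375) / 0.237875 = 0.4675 / 0.237875 ≈ 1.9653.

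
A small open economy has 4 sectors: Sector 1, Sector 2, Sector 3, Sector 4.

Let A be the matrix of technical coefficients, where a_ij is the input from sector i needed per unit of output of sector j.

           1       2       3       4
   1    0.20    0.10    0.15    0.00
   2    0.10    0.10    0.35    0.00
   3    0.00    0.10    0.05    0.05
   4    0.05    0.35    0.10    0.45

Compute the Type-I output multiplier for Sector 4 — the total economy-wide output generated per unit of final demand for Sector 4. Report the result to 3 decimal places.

m_4 = 2.036

I − A =
  [   0.80    -0.10    -0.15     0.00]
  [  -0.10     0.90    -0.35     0.00]
  [   0.00    -0.10     0.95    -0.05]
  [  -0.05    -0.35    -0.10     0.55]
Compute the cofactors C_ij = (−1)^(i+j)·(3×3 minor ij) of I−A; the adjugate is their transpose:
adj(I−A) = Cᵀ =
  [ 0.440375   0.062625   0.093500   0.008500]
  [ 0.052625   0.413625   0.162250   0.014750]
  [ 0.009500   0.058250   0.390500   0.035500]
  [ 0.075250   0.279500   0.182750   0.645000]
det(I−A) = Σ_j (I−A)_1j·C_1j = (0.80)(0.440375) + (-0.10)(0.052625) + (-0.15)(0.009500) + (0.00)(0.075250) = 0.3456125
(I − A)⁻¹ = adj(I−A) / det(I−A) ≈
  [   1.2742     0.1812     0.2705     0.0246]
  [   0.1523     1.1968     0.4695     0.0427]
  [   0.0275     0.1685     1.1299     0.1027]
  [   0.2177     0.8087     0.5288     1.8663]
The output multiplier for sector j is the column-j sum of the Leontief inverse (I − A)⁻¹ = adj(I−A) / det(I−A).
Column 4 of adj(I−A): (0.008500, 0.014750, 0.035500, 0.645000); det(I−A) = 0.3456125.
m_4 = (0.008500 + 0.014750 + 0.035500 + 0.645000) / 0.3456125 = 0.70375 / 0.3456125 ≈ 2.036.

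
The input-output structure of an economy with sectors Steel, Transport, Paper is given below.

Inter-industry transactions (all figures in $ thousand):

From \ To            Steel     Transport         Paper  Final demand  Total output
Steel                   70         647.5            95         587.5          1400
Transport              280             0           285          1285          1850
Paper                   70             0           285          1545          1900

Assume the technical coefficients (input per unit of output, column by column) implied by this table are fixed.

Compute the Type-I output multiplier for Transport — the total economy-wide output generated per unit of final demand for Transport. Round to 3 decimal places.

Technical coefficients a_ij = z_ij / X_j:
  a_11 = 70/1400 = 0.05, a_21 = 280/1400 = 0.20, a_31 = 70/1400 = 0.05
  a_12 = 647.5/1850 = 0.35, a_22 = 0/1850 = 0.00, a_32 = 0/1850 = 0.00
  a_13 = 95/1900 = 0.05, a_23 = 285/1900 = 0.15, a_33 = 285/1900 = 0.15
I − A =
  [   0.95    -0.35    -0.05]
  [  -0.20     1.00    -0.15]
  [  -0.05     0.00     0.85]
Cofactors of I−A, C_ij = (−1)^(i+j)·(minor ij) (rows/columns in the sector order above):
  C_11 = (1.00)(0.85) − (-0.15)(0.00) = 0.8500
  C_12 = −[(-0.20)(0.85) − (-0.15)(-0.05)] = 0.1775
  C_13 = (-0.20)(0.00) − (1.00)(-0.05) = 0.0500
  C_21 = −[(-0.35)(0.85) − (-0.05)(0.00)] = 0.2975
  C_22 = (0.95)(0.85) − (-0.05)(-0.05) = 0.8050
  C_23 = −[(0.95)(0.00) − (-0.35)(-0.05)] = 0.0175
  C_31 = (-0.35)(-0.15) − (-0.05)(1.00) = 0.1025
  C_32 = −[(0.95)(-0.15) − (-0.05)(-0.20)] = 0.1525
  C_33 = (0.95)(1.00) − (-0.35)(-0.20) = 0.8800
det(I−A) = Σ_j (I−A)_1j·C_1j = (0.95)(0.8500) + (-0.35)(0.1775) + (-0.05)(0.0500) = 0.742875
adj(I−A) = Cᵀ =
  [ 0.8500   0.2975   0.1025]
  [ 0.1775   0.8050   0.1525]
  [ 0.0500   0.0175   0.8800]
(I − A)⁻¹ = adj(I−A) / det(I−A) ≈
  [   1.1442     0.4005     0.1380]
  [   0.2389     1.0836     0.2053]
  [   0.0673     0.0236     1.1846]
The output multiplier for sector j is the column-j sum of the Leontief inverse (I − A)⁻¹ = adj(I−A) / det(I−A).
Column 2 of adj(I−A): (0.2975, 0.8050, 0.0175); det(I−A) = 0.742875.
m_2 = (0.2975 + 0.8050 + 0.0175) / 0.742875 = 1.12 / 0.742875 ≈ 1.508.

m_2 = 1.508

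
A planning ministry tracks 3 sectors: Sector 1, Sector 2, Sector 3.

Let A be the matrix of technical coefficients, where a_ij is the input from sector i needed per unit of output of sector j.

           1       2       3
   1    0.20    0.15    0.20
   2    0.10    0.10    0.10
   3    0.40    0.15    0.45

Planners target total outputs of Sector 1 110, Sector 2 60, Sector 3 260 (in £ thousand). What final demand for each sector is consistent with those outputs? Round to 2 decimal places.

d_1 = 27.00, d_2 = 17.00, d_3 = 90.00

I − A =
  [   0.80    -0.15    -0.20]
  [  -0.10     0.90    -0.10]
  [  -0.40    -0.15     0.55]
d = (I − A) x:
  d_1 = (+0.80)·110 + (-0.15)·60 + (-0.20)·260 = 27.00
  d_2 = (-0.10)·110 + (+0.90)·60 + (-0.10)·260 = 17.00
  d_3 = (-0.40)·110 + (-0.15)·60 + (+0.55)·260 = 90.00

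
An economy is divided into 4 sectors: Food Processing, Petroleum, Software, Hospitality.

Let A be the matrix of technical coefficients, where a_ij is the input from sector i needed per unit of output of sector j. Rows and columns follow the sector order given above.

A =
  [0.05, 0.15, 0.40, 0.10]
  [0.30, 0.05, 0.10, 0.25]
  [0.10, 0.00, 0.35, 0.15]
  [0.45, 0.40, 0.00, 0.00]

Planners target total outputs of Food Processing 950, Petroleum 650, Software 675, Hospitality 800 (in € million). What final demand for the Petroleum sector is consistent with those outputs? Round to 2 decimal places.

I − A =
  [   0.95    -0.15    -0.40    -0.10]
  [  -0.30     0.95    -0.10    -0.25]
  [  -0.10     0.00     0.65    -0.15]
  [  -0.45    -0.40     0.00     1.00]
d = (I − A) x:
  d_1 = (+0.95)·950 + (-0.15)·650 + (-0.40)·675 + (-0.10)·800 = 455.00
  d_2 = (-0.30)·950 + (+0.95)·650 + (-0.10)·675 + (-0.25)·800 = 65.00
  d_3 = (-0.10)·950 + (+0.00)·650 + (+0.65)·675 + (-0.15)·800 = 223.75
  d_4 = (-0.45)·950 + (-0.40)·650 + (+0.00)·675 + (+1.00)·800 = 112.50

d_2 = 65.00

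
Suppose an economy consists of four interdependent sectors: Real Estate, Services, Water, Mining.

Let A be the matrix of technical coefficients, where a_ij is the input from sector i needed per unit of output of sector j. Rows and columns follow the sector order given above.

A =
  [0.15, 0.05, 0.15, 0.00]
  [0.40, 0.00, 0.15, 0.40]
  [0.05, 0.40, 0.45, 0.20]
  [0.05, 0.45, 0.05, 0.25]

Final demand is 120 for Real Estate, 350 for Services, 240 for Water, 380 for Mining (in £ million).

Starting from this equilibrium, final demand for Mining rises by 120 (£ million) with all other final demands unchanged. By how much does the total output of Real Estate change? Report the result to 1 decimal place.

I − A =
  [   0.85    -0.05    -0.15     0.00]
  [  -0.40     1.00    -0.15    -0.40]
  [  -0.05    -0.40     0.55    -0.20]
  [  -0.05    -0.45    -0.05     0.75]
Compute the cofactors C_ij = (−1)^(i+j)·(3×3 minor ij) of I−A; the adjugate is their transpose:
adj(I−A) = Cᵀ =
  [ 0.237000   0.078625   0.092125   0.066500]
  [ 0.180125   0.335000   0.160625   0.221500]
  [ 0.202500   0.333875   0.468500   0.303000]
  [ 0.137375   0.228500   0.133750   0.373625]
det(I−A) = Σ_j (I−A)_1j·C_1j = (0.85)(0.237000) + (-0.05)(0.180125) + (-0.15)(0.202500) + (0.00)(0.137375) = 0.16206875
(I − A)⁻¹ = adj(I−A) / det(I−A) ≈
  [   1.4623     0.4851     0.5684     0.4103]
  [   1.1114     2.0670     0.9911     1.3667]
  [   1.2495     2.0601     2.8907     1.8696]
  [   0.8476     1.4099     0.8253     2.3053]
Δx = (I − A)⁻¹ Δd with Δd having +120 in the Mining component and 0 elsewhere.
So Δx_R = L_RM · (+120), where L_RM = adj(I−A)_RM / det(I−A) = 0.066500 / 0.16206875.
Δx_R = 0.066500 × (+120) / 0.16206875 = 7.98 / 0.16206875 ≈ 49.2.

Δx_R = 49.2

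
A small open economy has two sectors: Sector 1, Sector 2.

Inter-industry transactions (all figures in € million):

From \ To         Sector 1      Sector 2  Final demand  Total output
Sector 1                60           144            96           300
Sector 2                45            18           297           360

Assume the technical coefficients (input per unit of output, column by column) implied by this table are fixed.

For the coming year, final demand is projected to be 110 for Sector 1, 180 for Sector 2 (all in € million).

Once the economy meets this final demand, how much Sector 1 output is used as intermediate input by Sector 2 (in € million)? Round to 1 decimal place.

z_12 = 91.7

Technical coefficients a_ij = z_ij / X_j:
  a_11 = 60/300 = 0.20, a_21 = 45/300 = 0.15
  a_12 = 144/360 = 0.40, a_22 = 18/360 = 0.05
I − A =
  [   0.80    -0.40]
  [  -0.15     0.95]
det(I−A) = (0.80)(0.95) − (-0.40)(-0.15) = 0.7000
adj(I−A) = [[0.95, 0.40], [0.15, 0.80]]
(I − A)⁻¹ = adj(I−A) / det(I−A) ≈
  [   1.3571     0.5714]
  [   0.2143     1.1429]
First solve x = (I − A)⁻¹ d = adj(I−A)·d / det(I−A); in particular x_2 = (0.15·110 + 0.80·180) / 0.7000 = 160.50 / 0.7000 ≈ 229.286.
Intermediate flow from 1 to 2: z_12 = a_12 · x_2 = 0.40 × 160.50 / 0.7000 = 64.20 / 0.7000 ≈ 91.7.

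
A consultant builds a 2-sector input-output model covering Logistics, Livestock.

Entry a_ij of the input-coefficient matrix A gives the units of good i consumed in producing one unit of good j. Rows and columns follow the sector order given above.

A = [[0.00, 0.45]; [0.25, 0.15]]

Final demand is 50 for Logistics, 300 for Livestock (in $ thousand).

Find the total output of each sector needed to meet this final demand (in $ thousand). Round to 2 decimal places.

I − A =
  [   1.00    -0.45]
  [  -0.25     0.85]
det(I−A) = (1.00)(0.85) − (-0.45)(-0.25) = 0.7375
adj(I−A) = [[0.85, 0.45], [0.25, 1.00]]
(I − A)⁻¹ = adj(I−A) / det(I−A) ≈
  [   1.1525     0.6102]
  [   0.3390     1.3559]
x = (I − A)⁻¹ d = adj(I−A)·d / det(I−A), with det(I−A) = 0.7375:
  x_1 = (0.85·50 + 0.45·300) / 0.7375 = 177.50 / 0.7375 ≈ 240.68
  x_2 = (0.25·50 + 1.00·300) / 0.7375 = 312.50 / 0.7375 ≈ 423.73

x_1 = 240.68, x_2 = 423.73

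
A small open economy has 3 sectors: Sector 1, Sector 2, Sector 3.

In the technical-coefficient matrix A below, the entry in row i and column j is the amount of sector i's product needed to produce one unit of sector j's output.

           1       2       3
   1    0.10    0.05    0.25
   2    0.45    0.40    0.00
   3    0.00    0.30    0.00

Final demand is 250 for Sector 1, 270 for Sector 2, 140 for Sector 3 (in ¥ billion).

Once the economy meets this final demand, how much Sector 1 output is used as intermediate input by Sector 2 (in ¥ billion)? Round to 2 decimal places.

z_12 = 38.37

I − A =
  [   0.90    -0.05    -0.25]
  [  -0.45     0.60     0.00]
  [   0.00    -0.30     1.00]
Cofactors of I−A, C_ij = (−1)^(i+j)·(minor ij) (rows/columns in the sector order above):
  C_11 = (0.60)(1.00) − (0.00)(-0.30) = 0.6000
  C_12 = −[(-0.45)(1.00) − (0.00)(0.00)] = 0.4500
  C_13 = (-0.45)(-0.30) − (0.60)(0.00) = 0.1350
  C_21 = −[(-0.05)(1.00) − (-0.25)(-0.30)] = 0.1250
  C_22 = (0.90)(1.00) − (-0.25)(0.00) = 0.9000
  C_23 = −[(0.90)(-0.30) − (-0.05)(0.00)] = 0.2700
  C_31 = (-0.05)(0.00) − (-0.25)(0.60) = 0.1500
  C_32 = −[(0.90)(0.00) − (-0.25)(-0.45)] = 0.1125
  C_33 = (0.90)(0.60) − (-0.05)(-0.45) = 0.5175
det(I−A) = Σ_j (I−A)_1j·C_1j = (0.90)(0.6000) + (-0.05)(0.4500) + (-0.25)(0.1350) = 0.48375
adj(I−A) = Cᵀ =
  [ 0.6000   0.1250   0.1500]
  [ 0.4500   0.9000   0.1125]
  [ 0.1350   0.2700   0.5175]
(I − A)⁻¹ = adj(I−A) / det(I−A) ≈
  [   1.2403     0.2584     0.3101]
  [   0.9302     1.8605     0.2326]
  [   0.2791     0.5581     1.0698]
First solve x = (I − A)⁻¹ d = adj(I−A)·d / det(I−A); in particular x_2 = (0.4500·250 + 0.9000·270 + 0.1125·140) / 0.48375 = 371.25 / 0.48375 ≈ 767.4419.
Intermediate flow from 1 to 2: z_12 = a_12 · x_2 = 0.05 × 371.25 / 0.48375 = 18.5625 / 0.48375 ≈ 38.37.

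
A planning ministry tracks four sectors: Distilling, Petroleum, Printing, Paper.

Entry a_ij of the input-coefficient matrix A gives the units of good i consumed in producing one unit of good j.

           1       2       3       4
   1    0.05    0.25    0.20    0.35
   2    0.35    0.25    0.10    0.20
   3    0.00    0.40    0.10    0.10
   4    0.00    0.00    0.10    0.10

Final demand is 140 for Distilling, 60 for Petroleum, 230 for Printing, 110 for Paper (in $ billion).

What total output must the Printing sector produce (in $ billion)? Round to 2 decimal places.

x_3 = 439.52

I − A =
  [   0.95    -0.25    -0.20    -0.35]
  [  -0.35     0.75    -0.10    -0.20]
  [   0.00    -0.40     0.90    -0.10]
  [   0.00     0.00    -0.10     0.90]
Compute the cofactors C_ij = (−1)^(i+j)·(3×3 minor ij) of I−A; the adjugate is their transpose:
adj(I−A) = Cᵀ =
  [ 0.55600   0.28600   0.18875   0.30075]
  [ 0.28000   0.76000   0.17975   0.29775]
  [ 0.12600   0.34200   0.56250   0.18750]
  [ 0.01400   0.03800   0.06250   0.49650]
det(I−A) = Σ_j (I−A)_1j·C_1j = (0.95)(0.55600) + (-0.25)(0.28000) + (-0.20)(0.12600) + (-0.35)(0.01400) = 0.4281
(I − A)⁻¹ = adj(I−A) / det(I−A) ≈
  [   1.2988     0.6681     0.4409     0.7025]
  [   0.6541     1.7753     0.4199     0.6955]
  [   0.2943     0.7989     1.3139     0.4380]
  [   0.0327     0.0888     0.1460     1.1598]
x = (I − A)⁻¹ d = adj(I−A)·d / det(I−A), with det(I−A) = 0.4281:
  x_1 = (0.55600·140 + 0.28600·60 + 0.18875·230 + 0.30075·110) / 0.4281 = 171.495 / 0.4281 ≈ 400.60
  x_2 = (0.28000·140 + 0.76000·60 + 0.17975·230 + 0.29775·110) / 0.4281 = 158.895 / 0.4281 ≈ 371.16
  x_3 = (0.12600·140 + 0.34200·60 + 0.56250·230 + 0.18750·110) / 0.4281 = 188.16 / 0.4281 ≈ 439.52
  x_4 = (0.01400·140 + 0.03800·60 + 0.06250·230 + 0.49650·110) / 0.4281 = 73.23 / 0.4281 ≈ 171.06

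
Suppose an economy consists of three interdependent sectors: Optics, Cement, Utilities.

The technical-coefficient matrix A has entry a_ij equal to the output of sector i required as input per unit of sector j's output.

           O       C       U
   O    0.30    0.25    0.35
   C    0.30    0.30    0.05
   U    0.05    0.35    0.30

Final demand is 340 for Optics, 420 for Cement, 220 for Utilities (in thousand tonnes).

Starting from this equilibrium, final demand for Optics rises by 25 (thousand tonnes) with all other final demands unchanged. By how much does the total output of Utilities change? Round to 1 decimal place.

I − A =
  [   0.70    -0.25    -0.35]
  [  -0.30     0.70    -0.05]
  [  -0.05    -0.35     0.70]
Cofactors of I−A, C_ij = (−1)^(i+j)·(minor ij) (rows/columns in the sector order above):
  C_11 = (0.70)(0.70) − (-0.05)(-0.35) = 0.4725
  C_12 = −[(-0.30)(0.70) − (-0.05)(-0.05)] = 0.2125
  C_13 = (-0.30)(-0.35) − (0.70)(-0.05) = 0.1400
  C_21 = −[(-0.25)(0.70) − (-0.35)(-0.35)] = 0.2975
  C_22 = (0.70)(0.70) − (-0.35)(-0.05) = 0.4725
  C_23 = −[(0.70)(-0.35) − (-0.25)(-0.05)] = 0.2575
  C_31 = (-0.25)(-0.05) − (-0.35)(0.70) = 0.2575
  C_32 = −[(0.70)(-0.05) − (-0.35)(-0.30)] = 0.1400
  C_33 = (0.70)(0.70) − (-0.25)(-0.30) = 0.4150
det(I−A) = Σ_j (I−A)_1j·C_1j = (0.70)(0.4725) + (-0.25)(0.2125) + (-0.35)(0.1400) = 0.228625
adj(I−A) = Cᵀ =
  [ 0.4725   0.2975   0.2575]
  [ 0.2125   0.4725   0.1400]
  [ 0.1400   0.2575   0.4150]
(I − A)⁻¹ = adj(I−A) / det(I−A) ≈
  [   2.0667     1.3013     1.1263]
  [   0.9295     2.0667     0.6124]
  [   0.6124     1.1263     1.8152]
Δx = (I − A)⁻¹ Δd with Δd having +25 in the Optics component and 0 elsewhere.
So Δx_U = L_UO · (+25), where L_UO = adj(I−A)_UO / det(I−A) = 0.1400 / 0.228625.
Δx_U = 0.1400 × (+25) / 0.228625 = 3.50 / 0.228625 ≈ 15.3.

Δx_U = 15.3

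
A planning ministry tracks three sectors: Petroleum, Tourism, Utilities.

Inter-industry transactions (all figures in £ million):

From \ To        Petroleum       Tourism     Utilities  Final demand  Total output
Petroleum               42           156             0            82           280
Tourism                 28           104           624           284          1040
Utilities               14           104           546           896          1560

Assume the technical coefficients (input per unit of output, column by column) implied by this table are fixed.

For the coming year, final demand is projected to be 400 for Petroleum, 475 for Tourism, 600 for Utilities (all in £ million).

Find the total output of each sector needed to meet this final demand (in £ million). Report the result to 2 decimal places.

x_1 = 666.62, x_2 = 1110.85, x_3 = 1145.26

Technical coefficients a_ij = z_ij / X_j:
  a_11 = 42/280 = 0.15, a_21 = 28/280 = 0.10, a_31 = 14/280 = 0.05
  a_12 = 156/1040 = 0.15, a_22 = 104/1040 = 0.10, a_32 = 104/1040 = 0.10
  a_13 = 0/1560 = 0.00, a_23 = 624/1560 = 0.40, a_33 = 546/1560 = 0.35
I − A =
  [   0.85    -0.15     0.00]
  [  -0.10     0.90    -0.40]
  [  -0.05    -0.10     0.65]
Cofactors of I−A, C_ij = (−1)^(i+j)·(minor ij) (rows/columns in the sector order above):
  C_11 = (0.90)(0.65) − (-0.40)(-0.10) = 0.5450
  C_12 = −[(-0.10)(0.65) − (-0.40)(-0.05)] = 0.0850
  C_13 = (-0.10)(-0.10) − (0.90)(-0.05) = 0.0550
  C_21 = −[(-0.15)(0.65) − (0.00)(-0.10)] = 0.0975
  C_22 = (0.85)(0.65) − (0.00)(-0.05) = 0.5525
  C_23 = −[(0.85)(-0.10) − (-0.15)(-0.05)] = 0.0925
  C_31 = (-0.15)(-0.40) − (0.00)(0.90) = 0.0600
  C_32 = −[(0.85)(-0.40) − (0.00)(-0.10)] = 0.3400
  C_33 = (0.85)(0.90) − (-0.15)(-0.10) = 0.7500
det(I−A) = Σ_j (I−A)_1j·C_1j = (0.85)(0.5450) + (-0.15)(0.0850) + (0.00)(0.0550) = 0.4505
adj(I−A) = Cᵀ =
  [ 0.5450   0.0975   0.0600]
  [ 0.0850   0.5525   0.3400]
  [ 0.0550   0.0925   0.7500]
(I − A)⁻¹ = adj(I−A) / det(I−A) ≈
  [   1.2098     0.2164     0.1332]
  [   0.1887     1.2264     0.7547]
  [   0.1221     0.2053     1.6648]
x = (I − A)⁻¹ d = adj(I−A)·d / det(I−A), with det(I−A) = 0.4505:
  x_1 = (0.5450·400 + 0.0975·475 + 0.0600·600) / 0.4505 = 300.3125 / 0.4505 ≈ 666.62
  x_2 = (0.0850·400 + 0.5525·475 + 0.3400·600) / 0.4505 = 500.4375 / 0.4505 ≈ 1110.85
  x_3 = (0.0550·400 + 0.0925·475 + 0.7500·600) / 0.4505 = 515.9375 / 0.4505 ≈ 1145.26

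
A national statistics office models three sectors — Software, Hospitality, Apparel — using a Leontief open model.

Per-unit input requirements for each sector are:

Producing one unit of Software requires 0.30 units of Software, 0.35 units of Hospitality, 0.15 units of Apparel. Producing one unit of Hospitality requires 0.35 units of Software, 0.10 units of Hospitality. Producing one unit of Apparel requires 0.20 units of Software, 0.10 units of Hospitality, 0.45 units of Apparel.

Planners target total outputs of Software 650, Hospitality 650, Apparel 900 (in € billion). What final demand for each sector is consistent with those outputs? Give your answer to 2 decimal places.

I − A =
  [   0.70    -0.35    -0.20]
  [  -0.35     0.90    -0.10]
  [  -0.15     0.00     0.55]
d = (I − A) x:
  d_1 = (+0.70)·650 + (-0.35)·650 + (-0.20)·900 = 47.50
  d_2 = (-0.35)·650 + (+0.90)·650 + (-0.10)·900 = 267.50
  d_3 = (-0.15)·650 + (+0.00)·650 + (+0.55)·900 = 397.50

d_1 = 47.50, d_2 = 267.50, d_3 = 397.50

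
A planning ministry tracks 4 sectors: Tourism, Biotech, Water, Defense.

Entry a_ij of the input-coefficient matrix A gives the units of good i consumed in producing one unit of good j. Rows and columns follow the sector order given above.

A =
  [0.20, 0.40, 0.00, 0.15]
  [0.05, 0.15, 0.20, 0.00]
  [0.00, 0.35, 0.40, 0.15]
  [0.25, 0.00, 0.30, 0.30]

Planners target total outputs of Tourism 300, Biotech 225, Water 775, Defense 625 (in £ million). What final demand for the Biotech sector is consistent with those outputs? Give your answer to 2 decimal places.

I − A =
  [   0.80    -0.40     0.00    -0.15]
  [  -0.05     0.85    -0.20     0.00]
  [   0.00    -0.35     0.60    -0.15]
  [  -0.25     0.00    -0.30     0.70]
d = (I − A) x:
  d_T = (+0.80)·300 + (-0.40)·225 + (+0.00)·775 + (-0.15)·625 = 56.25
  d_B = (-0.05)·300 + (+0.85)·225 + (-0.20)·775 + (+0.00)·625 = 21.25
  d_W = (+0.00)·300 + (-0.35)·225 + (+0.60)·775 + (-0.15)·625 = 292.50
  d_D = (-0.25)·300 + (+0.00)·225 + (-0.30)·775 + (+0.70)·625 = 130.00

d_B = 21.25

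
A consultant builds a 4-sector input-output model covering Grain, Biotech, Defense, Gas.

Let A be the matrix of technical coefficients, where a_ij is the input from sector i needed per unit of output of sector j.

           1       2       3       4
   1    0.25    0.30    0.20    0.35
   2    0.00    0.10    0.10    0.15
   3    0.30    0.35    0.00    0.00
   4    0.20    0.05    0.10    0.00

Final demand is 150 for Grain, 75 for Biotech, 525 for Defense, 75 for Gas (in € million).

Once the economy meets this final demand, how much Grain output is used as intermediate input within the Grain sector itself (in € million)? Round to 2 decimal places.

I − A =
  [   0.75    -0.30    -0.20    -0.35]
  [   0.00     0.90    -0.10    -0.15]
  [  -0.30    -0.35     1.00     0.00]
  [  -0.20    -0.05    -0.10     1.00]
Compute the cofactors C_ij = (−1)^(i+j)·(3×3 minor ij) of I−A; the adjugate is their transpose:
adj(I−A) = Cᵀ =
  [ 0.852250   0.399750   0.246250   0.358250]
  [ 0.064500   0.609500   0.085250   0.114000]
  [ 0.278250   0.333250   0.597375   0.147375]
  [ 0.201500   0.143750   0.113250   0.585750]
det(I−A) = Σ_j (I−A)_1j·C_1j = (0.75)(0.852250) + (-0.30)(0.064500) + (-0.20)(0.278250) + (-0.35)(0.201500) = 0.4936625
(I − A)⁻¹ = adj(I−A) / det(I−A) ≈
  [   1.7264     0.8098     0.4988     0.7257]
  [   0.1307     1.2346     0.1727     0.2309]
  [   0.5636     0.6751     1.2101     0.2985]
  [   0.4082     0.2912     0.2294     1.1865]
First solve x = (I − A)⁻¹ d = adj(I−A)·d / det(I−A); in particular x_1 = (0.852250·150 + 0.399750·75 + 0.246250·525 + 0.358250·75) / 0.4936625 = 313.96875 / 0.4936625 ≈ 635.9988.
Intermediate flow from 1 to 1: z_11 = a_11 · x_1 = 0.25 × 313.96875 / 0.4936625 = 78.4921875 / 0.4936625 ≈ 159.00.

z_11 = 159.00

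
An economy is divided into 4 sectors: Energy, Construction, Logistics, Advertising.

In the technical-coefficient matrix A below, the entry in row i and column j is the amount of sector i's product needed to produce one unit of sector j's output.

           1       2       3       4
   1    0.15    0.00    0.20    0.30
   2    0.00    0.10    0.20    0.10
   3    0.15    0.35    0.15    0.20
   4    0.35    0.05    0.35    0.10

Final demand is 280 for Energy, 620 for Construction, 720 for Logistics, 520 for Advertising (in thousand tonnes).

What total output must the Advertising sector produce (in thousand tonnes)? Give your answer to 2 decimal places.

x_4 = 2146.56

I − A =
  [   0.85     0.00    -0.20    -0.30]
  [   0.00     0.90    -0.20    -0.10]
  [  -0.15    -0.35     0.85    -0.20]
  [  -0.35    -0.05    -0.35     0.90]
Compute the cofactors C_ij = (−1)^(i+j)·(3×3 minor ij) of I−A; the adjugate is their transpose:
adj(I−A) = Cᵀ =
  [ 0.54400   0.11450   0.25850   0.25150]
  [ 0.07600   0.44475   0.16875   0.11225]
  [ 0.19600   0.24175   0.58975   0.22325]
  [ 0.29200   0.16325   0.33925   0.56375]
det(I−A) = Σ_j (I−A)_1j·C_1j = (0.85)(0.54400) + (0.00)(0.07600) + (-0.20)(0.19600) + (-0.30)(0.29200) = 0.3356
(I − A)⁻¹ = adj(I−A) / det(I−A) ≈
  [   1.6210     0.3412     0.7703     0.7494]
  [   0.2265     1.3252     0.5028     0.3345]
  [   0.5840     0.7204     1.7573     0.6652]
  [   0.8701     0.4864     1.0109     1.6798]
x = (I − A)⁻¹ d = adj(I−A)·d / det(I−A), with det(I−A) = 0.3356:
  x_1 = (0.54400·280 + 0.11450·620 + 0.25850·720 + 0.25150·520) / 0.3356 = 540.21 / 0.3356 ≈ 1609.68
  x_2 = (0.07600·280 + 0.44475·620 + 0.16875·720 + 0.11225·520) / 0.3356 = 476.895 / 0.3356 ≈ 1421.02
  x_3 = (0.19600·280 + 0.24175·620 + 0.58975·720 + 0.22325·520) / 0.3356 = 745.475 / 0.3356 ≈ 2221.32
  x_4 = (0.29200·280 + 0.16325·620 + 0.33925·720 + 0.56375·520) / 0.3356 = 720.385 / 0.3356 ≈ 2146.56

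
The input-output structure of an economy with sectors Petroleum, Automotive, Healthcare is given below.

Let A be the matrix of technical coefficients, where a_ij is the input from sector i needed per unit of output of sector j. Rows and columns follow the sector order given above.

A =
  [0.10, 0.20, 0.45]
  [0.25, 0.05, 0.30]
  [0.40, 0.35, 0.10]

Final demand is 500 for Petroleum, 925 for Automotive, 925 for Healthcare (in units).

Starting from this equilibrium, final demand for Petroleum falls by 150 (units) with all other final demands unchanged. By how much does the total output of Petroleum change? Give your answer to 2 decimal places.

I − A =
  [   0.90    -0.20    -0.45]
  [  -0.25     0.95    -0.30]
  [  -0.40    -0.35     0.90]
Cofactors of I−A, C_ij = (−1)^(i+j)·(minor ij) (rows/columns in the sector order above):
  C_11 = (0.95)(0.90) − (-0.30)(-0.35) = 0.7500
  C_12 = −[(-0.25)(0.90) − (-0.30)(-0.40)] = 0.3450
  C_13 = (-0.25)(-0.35) − (0.95)(-0.40) = 0.4675
  C_21 = −[(-0.20)(0.90) − (-0.45)(-0.35)] = 0.3375
  C_22 = (0.90)(0.90) − (-0.45)(-0.40) = 0.6300
  C_23 = −[(0.90)(-0.35) − (-0.20)(-0.40)] = 0.3950
  C_31 = (-0.20)(-0.30) − (-0.45)(0.95) = 0.4875
  C_32 = −[(0.90)(-0.30) − (-0.45)(-0.25)] = 0.3825
  C_33 = (0.90)(0.95) − (-0.20)(-0.25) = 0.8050
det(I−A) = Σ_j (I−A)_1j·C_1j = (0.90)(0.7500) + (-0.20)(0.3450) + (-0.45)(0.4675) = 0.395625
adj(I−A) = Cᵀ =
  [ 0.7500   0.3375   0.4875]
  [ 0.3450   0.6300   0.3825]
  [ 0.4675   0.3950   0.8050]
(I − A)⁻¹ = adj(I−A) / det(I−A) ≈
  [   1.8957     0.8531     1.2322]
  [   0.8720     1.5924     0.9668]
  [   1.1817     0.9984     2.0348]
Δx = (I − A)⁻¹ Δd with Δd having -150 in the Petroleum component and 0 elsewhere.
So Δx_P = L_PP · (-150), where L_PP = adj(I−A)_PP / det(I−A) = 0.7500 / 0.395625.
Δx_P = 0.7500 × (-150) / 0.395625 = -112.50 / 0.395625 ≈ -284.36.

Δx_P = -284.36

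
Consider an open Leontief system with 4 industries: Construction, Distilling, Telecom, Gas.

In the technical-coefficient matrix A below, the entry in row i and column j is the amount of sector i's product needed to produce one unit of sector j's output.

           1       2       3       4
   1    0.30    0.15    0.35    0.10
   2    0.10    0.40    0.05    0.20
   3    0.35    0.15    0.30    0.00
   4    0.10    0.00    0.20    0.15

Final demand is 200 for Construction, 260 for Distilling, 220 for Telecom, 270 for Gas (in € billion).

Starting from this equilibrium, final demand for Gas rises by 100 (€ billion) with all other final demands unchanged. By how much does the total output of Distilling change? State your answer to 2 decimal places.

Δx_2 = 55.10

I − A =
  [   0.70    -0.15    -0.35    -0.10]
  [  -0.10     0.60    -0.05    -0.20]
  [  -0.35    -0.15     0.70     0.00]
  [  -0.10     0.00    -0.20     0.85]
Compute the cofactors C_ij = (−1)^(i+j)·(3×3 minor ij) of I−A; the adjugate is their transpose:
adj(I−A) = Cᵀ =
  [ 0.344625   0.136875   0.202875   0.072750]
  [ 0.102375   0.298375   0.096000   0.082250]
  [ 0.194250   0.132375   0.335250   0.054000]
  [ 0.086250   0.047250   0.102750   0.196875]
det(I−A) = Σ_j (I−A)_1j·C_1j = (0.70)(0.344625) + (-0.15)(0.102375) + (-0.35)(0.194250) + (-0.10)(0.086250) = 0.14926875
(I − A)⁻¹ = adj(I−A) / det(I−A) ≈
  [   2.3088     0.9170     1.3591     0.4874]
  [   0.6858     1.9989     0.6431     0.5510]
  [   1.3013     0.8868     2.2459     0.3618]
  [   0.5778     0.3165     0.6884     1.3189]
Δx = (I − A)⁻¹ Δd with Δd having +100 in the Gas component and 0 elsewhere.
So Δx_2 = L_24 · (+100), where L_24 = adj(I−A)_24 / det(I−A) = 0.082250 / 0.14926875.
Δx_2 = 0.082250 × (+100) / 0.14926875 = 8.225 / 0.14926875 ≈ 55.10.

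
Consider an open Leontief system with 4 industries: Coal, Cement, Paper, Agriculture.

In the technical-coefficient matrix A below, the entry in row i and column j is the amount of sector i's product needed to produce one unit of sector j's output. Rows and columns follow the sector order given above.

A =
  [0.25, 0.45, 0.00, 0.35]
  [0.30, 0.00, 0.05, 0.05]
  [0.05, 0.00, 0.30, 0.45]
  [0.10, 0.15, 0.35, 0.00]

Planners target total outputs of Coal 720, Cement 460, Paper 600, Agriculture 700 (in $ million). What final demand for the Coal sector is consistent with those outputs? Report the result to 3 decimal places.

I − A =
  [   0.75    -0.45     0.00    -0.35]
  [  -0.30     1.00    -0.05    -0.05]
  [  -0.05     0.00     0.70    -0.45]
  [  -0.10    -0.15    -0.35     1.00]
d = (I − A) x:
  d_1 = (+0.75)·720 + (-0.45)·460 + (+0.00)·600 + (-0.35)·700 = 88.000
  d_2 = (-0.30)·720 + (+1.00)·460 + (-0.05)·600 + (-0.05)·700 = 179.000
  d_3 = (-0.05)·720 + (+0.00)·460 + (+0.70)·600 + (-0.45)·700 = 69.000
  d_4 = (-0.10)·720 + (-0.15)·460 + (-0.35)·600 + (+1.00)·700 = 349.000

d_1 = 88.000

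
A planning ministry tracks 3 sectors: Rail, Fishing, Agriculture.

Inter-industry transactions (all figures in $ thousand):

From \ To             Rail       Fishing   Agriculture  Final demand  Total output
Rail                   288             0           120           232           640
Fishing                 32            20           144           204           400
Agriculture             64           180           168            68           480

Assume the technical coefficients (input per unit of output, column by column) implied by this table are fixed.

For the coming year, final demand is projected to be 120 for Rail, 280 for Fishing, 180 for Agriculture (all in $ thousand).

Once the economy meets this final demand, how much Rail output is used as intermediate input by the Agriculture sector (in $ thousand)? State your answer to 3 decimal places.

z_13 = 187.977

Technical coefficients a_ij = z_ij / X_j:
  a_11 = 288/640 = 0.45, a_21 = 32/640 = 0.05, a_31 = 64/640 = 0.10
  a_12 = 0/400 = 0.00, a_22 = 20/400 = 0.05, a_32 = 180/400 = 0.45
  a_13 = 120/480 = 0.25, a_23 = 144/480 = 0.30, a_33 = 168/480 = 0.35
I − A =
  [   0.55     0.00    -0.25]
  [  -0.05     0.95    -0.30]
  [  -0.10    -0.45     0.65]
Cofactors of I−A, C_ij = (−1)^(i+j)·(minor ij) (rows/columns in the sector order above):
  C_11 = (0.95)(0.65) − (-0.30)(-0.45) = 0.4825
  C_12 = −[(-0.05)(0.65) − (-0.30)(-0.10)] = 0.0625
  C_13 = (-0.05)(-0.45) − (0.95)(-0.10) = 0.1175
  C_21 = −[(0.00)(0.65) − (-0.25)(-0.45)] = 0.1125
  C_22 = (0.55)(0.65) − (-0.25)(-0.10) = 0.3325
  C_23 = −[(0.55)(-0.45) − (0.00)(-0.10)] = 0.2475
  C_31 = (0.00)(-0.30) − (-0.25)(0.95) = 0.2375
  C_32 = −[(0.55)(-0.30) − (-0.25)(-0.05)] = 0.1775
  C_33 = (0.55)(0.95) − (0.00)(-0.05) = 0.5225
det(I−A) = Σ_j (I−A)_1j·C_1j = (0.55)(0.4825) + (0.00)(0.0625) + (-0.25)(0.1175) = 0.2360
adj(I−A) = Cᵀ =
  [ 0.4825   0.1125   0.2375]
  [ 0.0625   0.3325   0.1775]
  [ 0.1175   0.2475   0.5225]
(I − A)⁻¹ = adj(I−A) / det(I−A) ≈
  [   2.0445     0.4767     1.0064]
  [   0.2648     1.4089     0.7521]
  [   0.4979     1.0487     2.2140]
First solve x = (I − A)⁻¹ d = adj(I−A)·d / det(I−A); in particular x_3 = (0.1175·120 + 0.2475·280 + 0.5225·180) / 0.2360 = 177.45 / 0.2360 ≈ 751.90678.
Intermediate flow from 1 to 3: z_13 = a_13 · x_3 = 0.25 × 177.45 / 0.2360 = 44.3625 / 0.2360 ≈ 187.977.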